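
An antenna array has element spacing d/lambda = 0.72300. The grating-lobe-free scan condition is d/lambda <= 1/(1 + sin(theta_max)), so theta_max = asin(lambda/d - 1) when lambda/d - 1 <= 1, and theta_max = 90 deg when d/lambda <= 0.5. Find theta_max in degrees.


lambda/d - 1 = 1/0.72300 - 1 = 0.3831259
theta_max = asin(0.3831259) = 22.53 deg

22.53 deg


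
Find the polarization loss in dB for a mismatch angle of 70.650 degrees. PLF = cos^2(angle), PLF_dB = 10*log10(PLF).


PLF_linear = cos^2(70.650 deg) = 0.1097848
PLF_dB = 10 * log10(0.1097848) = -9.595 dB

-9.595 dB


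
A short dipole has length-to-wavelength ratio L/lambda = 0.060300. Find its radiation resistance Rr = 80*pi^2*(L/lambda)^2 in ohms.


Rr = 80 * pi^2 * (0.060300)^2 = 80 * 9.869604 * 3.636090e-03 = 2.871 ohm

2.871 ohm


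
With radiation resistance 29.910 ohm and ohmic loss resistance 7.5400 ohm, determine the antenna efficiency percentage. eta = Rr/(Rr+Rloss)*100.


eta = 29.910 / (29.910 + 7.5400) * 100 = 79.87%

79.87%


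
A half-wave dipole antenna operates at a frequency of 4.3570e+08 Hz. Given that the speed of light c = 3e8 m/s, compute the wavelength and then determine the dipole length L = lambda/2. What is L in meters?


lambda = c / f = 3.0000e+08 / 4.3570e+08 = 0.6885472 m
L = lambda / 2 = 0.6885472 / 2 = 0.3443 m

0.3443 m


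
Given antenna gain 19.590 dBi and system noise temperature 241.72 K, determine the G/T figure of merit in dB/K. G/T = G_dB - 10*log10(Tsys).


G/T = 19.590 - 10*log10(241.72) = 19.590 - 23.83313 = -4.243 dB/K

-4.243 dB/K


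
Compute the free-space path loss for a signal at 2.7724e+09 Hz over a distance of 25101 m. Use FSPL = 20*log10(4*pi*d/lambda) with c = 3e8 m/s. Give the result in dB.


lambda = c / f = 3.0000e+08 / 2.7724e+09 = 0.1082095 m
FSPL = 20 * log10(4*pi*25101/0.1082095) = 129.3 dB

129.3 dB


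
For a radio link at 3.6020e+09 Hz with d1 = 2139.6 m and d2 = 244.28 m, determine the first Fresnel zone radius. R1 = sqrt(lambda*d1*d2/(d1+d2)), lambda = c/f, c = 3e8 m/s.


lambda = c / f = 3.0000e+08 / 3.6020e+09 = 0.08328706 m
R1 = sqrt(0.08328706 * 2139.6 * 244.28 / (2139.6 + 244.28)) = 4.273 m

4.273 m


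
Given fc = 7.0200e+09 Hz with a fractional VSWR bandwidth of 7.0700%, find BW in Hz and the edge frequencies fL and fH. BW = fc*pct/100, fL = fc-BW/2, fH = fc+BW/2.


BW = 7.0200e+09 * 7.0700/100 = 4.963140e+08 Hz
fL = 7.0200e+09 - 4.963140e+08/2 = 6.772e+09 Hz
fH = 7.0200e+09 + 4.963140e+08/2 = 7.268e+09 Hz

BW=4.963e+08 Hz, fL=6.772e+09 Hz, fH=7.268e+09 Hz


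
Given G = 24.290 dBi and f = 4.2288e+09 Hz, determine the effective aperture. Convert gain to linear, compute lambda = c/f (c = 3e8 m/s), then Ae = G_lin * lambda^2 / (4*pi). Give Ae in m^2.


lambda = c / f = 3.0000e+08 / 4.2288e+09 = 0.07094211 m
G_linear = 10^(24.290/10) = 268.5344
Ae = G_linear * lambda^2 / (4*pi) = 268.5344 * 0.07094211^2 / (4*pi) = 0.1075 m^2

0.1075 m^2


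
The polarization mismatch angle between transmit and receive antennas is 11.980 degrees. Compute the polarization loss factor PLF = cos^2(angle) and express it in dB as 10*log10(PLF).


PLF_linear = cos^2(11.980 deg) = 0.9569146
PLF_dB = 10 * log10(0.9569146) = -0.1913 dB

-0.1913 dB


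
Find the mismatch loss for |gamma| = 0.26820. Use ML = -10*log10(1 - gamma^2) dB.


ML = -10 * log10(1 - 0.26820^2) = -10 * log10(0.92806876) = 0.3242 dB

0.3242 dB


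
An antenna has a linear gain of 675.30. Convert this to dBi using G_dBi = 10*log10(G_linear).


G_dBi = 10 * log10(675.30) = 28.29 dBi

28.29 dBi


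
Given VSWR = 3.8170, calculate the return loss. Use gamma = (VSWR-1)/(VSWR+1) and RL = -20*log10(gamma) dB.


gamma = (3.8170 - 1) / (3.8170 + 1) = 0.5848038
RL = -20 * log10(0.5848038) = 4.660 dB

4.660 dB


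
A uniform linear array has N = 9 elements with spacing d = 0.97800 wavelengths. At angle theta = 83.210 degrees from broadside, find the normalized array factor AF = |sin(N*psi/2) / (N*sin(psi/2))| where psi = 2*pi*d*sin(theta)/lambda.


psi = 2*pi*0.97800*sin(83.210 deg) = 6.101855 rad
AF = |sin(9*6.101855/2) / (9*sin(6.101855/2))| = 0.8939

0.8939


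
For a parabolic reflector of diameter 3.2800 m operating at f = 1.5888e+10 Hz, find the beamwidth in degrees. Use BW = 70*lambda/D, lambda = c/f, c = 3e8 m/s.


lambda = c / f = 3.0000e+08 / 1.5888e+10 = 0.01888218 m
BW = 70 * 0.01888218 / 3.2800 = 0.4030 deg

0.4030 deg


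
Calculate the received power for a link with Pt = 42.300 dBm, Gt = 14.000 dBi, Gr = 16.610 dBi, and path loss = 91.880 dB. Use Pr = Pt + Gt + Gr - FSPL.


Pr = 42.300 + 14.000 + 16.610 - 91.880 = -18.97 dBm

-18.97 dBm


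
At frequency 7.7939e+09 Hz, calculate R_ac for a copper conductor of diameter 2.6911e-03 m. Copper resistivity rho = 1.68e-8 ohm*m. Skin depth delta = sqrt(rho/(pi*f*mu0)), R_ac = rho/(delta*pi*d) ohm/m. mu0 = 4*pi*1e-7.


delta = sqrt(1.68e-8 / (pi * 7.7939e+09 * 4*pi*1e-7)) = 7.389199e-07 m
R_ac = 1.68e-8 / (7.389199e-07 * pi * 2.6911e-03) = 2.689 ohm/m

2.689 ohm/m


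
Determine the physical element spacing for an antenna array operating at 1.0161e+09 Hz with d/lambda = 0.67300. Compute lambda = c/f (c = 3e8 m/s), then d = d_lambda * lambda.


lambda = c / f = 3.0000e+08 / 1.0161e+09 = 0.2952465 m
d = 0.67300 * 0.2952465 = 0.1987 m

0.1987 m


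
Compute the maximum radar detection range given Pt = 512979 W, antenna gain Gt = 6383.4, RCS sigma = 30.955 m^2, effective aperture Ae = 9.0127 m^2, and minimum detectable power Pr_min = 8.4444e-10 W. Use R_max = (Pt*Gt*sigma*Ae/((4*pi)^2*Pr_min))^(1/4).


R^4 = 512979*6383.4*30.955*9.0127 / ((4*pi)^2 * 8.4444e-10) = 6.850919e+18
R_max = 6.850919e+18^0.25 = 51161 m

51161 m


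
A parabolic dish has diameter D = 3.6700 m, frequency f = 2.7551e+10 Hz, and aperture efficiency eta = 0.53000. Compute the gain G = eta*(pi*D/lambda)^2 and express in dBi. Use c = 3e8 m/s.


lambda = c / f = 3.0000e+08 / 2.7551e+10 = 0.01088890 m
G_linear = 0.53000 * (pi * 3.6700 / 0.01088890)^2 = 594209.7
G_dBi = 10 * log10(594209.7) = 57.74 dBi

57.74 dBi


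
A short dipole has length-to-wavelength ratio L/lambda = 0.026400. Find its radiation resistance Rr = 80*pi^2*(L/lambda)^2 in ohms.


Rr = 80 * pi^2 * (0.026400)^2 = 80 * 9.869604 * 6.969600e-04 = 0.5503 ohm

0.5503 ohm


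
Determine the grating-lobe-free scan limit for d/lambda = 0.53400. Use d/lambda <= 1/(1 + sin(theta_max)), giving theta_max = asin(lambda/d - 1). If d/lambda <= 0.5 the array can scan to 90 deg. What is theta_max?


lambda/d - 1 = 1/0.53400 - 1 = 0.8726592
theta_max = asin(0.8726592) = 60.77 deg

60.77 deg


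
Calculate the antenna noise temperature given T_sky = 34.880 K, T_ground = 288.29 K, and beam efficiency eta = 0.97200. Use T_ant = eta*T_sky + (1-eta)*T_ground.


T_ant = 0.97200 * 34.880 + (1 - 0.97200) * 288.29 = 41.98 K

41.98 K


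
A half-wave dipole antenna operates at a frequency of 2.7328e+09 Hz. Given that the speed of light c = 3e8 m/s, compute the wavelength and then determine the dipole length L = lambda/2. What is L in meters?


lambda = c / f = 3.0000e+08 / 2.7328e+09 = 0.1097775 m
L = lambda / 2 = 0.1097775 / 2 = 0.05489 m

0.05489 m


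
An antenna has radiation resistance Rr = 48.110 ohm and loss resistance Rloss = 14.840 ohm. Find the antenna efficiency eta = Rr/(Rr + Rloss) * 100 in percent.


eta = 48.110 / (48.110 + 14.840) * 100 = 76.43%

76.43%


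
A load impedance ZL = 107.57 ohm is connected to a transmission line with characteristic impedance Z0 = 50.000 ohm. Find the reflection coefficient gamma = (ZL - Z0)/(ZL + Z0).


gamma = (107.57 - 50.000) / (107.57 + 50.000) = 0.3654

0.3654


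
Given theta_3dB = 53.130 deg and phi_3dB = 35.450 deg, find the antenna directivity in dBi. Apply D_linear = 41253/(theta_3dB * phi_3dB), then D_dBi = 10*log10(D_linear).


D_linear = 41253 / (53.130 * 35.450) = 21.90279
D_dBi = 10 * log10(21.90279) = 13.40 dBi

13.40 dBi


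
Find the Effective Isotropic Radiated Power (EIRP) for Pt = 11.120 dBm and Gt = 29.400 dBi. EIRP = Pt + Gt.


EIRP = Pt + Gt = 11.120 + 29.400 = 40.52 dBm

40.52 dBm


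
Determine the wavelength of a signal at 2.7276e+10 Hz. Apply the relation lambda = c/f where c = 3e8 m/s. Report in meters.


lambda = c / f = 3.0000e+08 / 2.7276e+10 = 0.01100 m

0.01100 m


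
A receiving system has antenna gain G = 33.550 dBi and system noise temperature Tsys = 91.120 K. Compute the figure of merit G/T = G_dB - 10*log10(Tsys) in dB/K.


G/T = 33.550 - 10*log10(91.120) = 33.550 - 19.59614 = 13.95 dB/K

13.95 dB/K


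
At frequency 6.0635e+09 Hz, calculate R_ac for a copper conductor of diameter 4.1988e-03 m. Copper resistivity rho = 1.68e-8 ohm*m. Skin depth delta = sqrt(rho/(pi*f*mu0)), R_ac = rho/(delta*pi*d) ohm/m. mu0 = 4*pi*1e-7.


delta = sqrt(1.68e-8 / (pi * 6.0635e+09 * 4*pi*1e-7)) = 8.377474e-07 m
R_ac = 1.68e-8 / (8.377474e-07 * pi * 4.1988e-03) = 1.520 ohm/m

1.520 ohm/m


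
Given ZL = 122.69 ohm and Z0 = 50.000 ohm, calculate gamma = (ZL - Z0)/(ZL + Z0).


gamma = (122.69 - 50.000) / (122.69 + 50.000) = 0.4209

0.4209


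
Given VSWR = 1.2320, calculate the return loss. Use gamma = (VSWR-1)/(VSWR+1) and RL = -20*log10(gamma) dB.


gamma = (1.2320 - 1) / (1.2320 + 1) = 0.1039427
RL = -20 * log10(0.1039427) = 19.66 dB

19.66 dB


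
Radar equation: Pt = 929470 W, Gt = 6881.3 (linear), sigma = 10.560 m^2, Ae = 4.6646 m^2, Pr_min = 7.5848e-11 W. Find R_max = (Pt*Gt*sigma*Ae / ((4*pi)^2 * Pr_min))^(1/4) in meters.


R^4 = 929470*6881.3*10.560*4.6646 / ((4*pi)^2 * 7.5848e-11) = 2.630391e+19
R_max = 2.630391e+19^0.25 = 71615 m

71615 m


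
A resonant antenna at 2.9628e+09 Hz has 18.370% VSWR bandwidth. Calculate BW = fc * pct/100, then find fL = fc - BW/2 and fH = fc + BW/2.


BW = 2.9628e+09 * 18.370/100 = 5.442664e+08 Hz
fL = 2.9628e+09 - 5.442664e+08/2 = 2.691e+09 Hz
fH = 2.9628e+09 + 5.442664e+08/2 = 3.235e+09 Hz

BW=5.443e+08 Hz, fL=2.691e+09 Hz, fH=3.235e+09 Hz


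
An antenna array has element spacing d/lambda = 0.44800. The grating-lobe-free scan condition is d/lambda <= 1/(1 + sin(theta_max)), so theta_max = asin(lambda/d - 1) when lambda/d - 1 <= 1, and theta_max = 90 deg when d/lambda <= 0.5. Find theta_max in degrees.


lambda/d - 1 = 1/0.44800 - 1 = 1.232143 >= 1
d/lambda <= 0.5, so the array can scan to endfire without grating lobes: theta_max = 90 deg

90 deg


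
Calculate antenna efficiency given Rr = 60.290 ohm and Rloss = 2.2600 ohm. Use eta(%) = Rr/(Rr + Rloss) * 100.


eta = 60.290 / (60.290 + 2.2600) * 100 = 96.39%

96.39%


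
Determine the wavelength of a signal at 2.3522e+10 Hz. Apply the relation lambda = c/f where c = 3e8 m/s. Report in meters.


lambda = c / f = 3.0000e+08 / 2.3522e+10 = 0.01275 m

0.01275 m


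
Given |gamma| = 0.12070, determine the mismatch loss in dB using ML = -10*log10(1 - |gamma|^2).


ML = -10 * log10(1 - 0.12070^2) = -10 * log10(0.98543151) = 0.06374 dB

0.06374 dB


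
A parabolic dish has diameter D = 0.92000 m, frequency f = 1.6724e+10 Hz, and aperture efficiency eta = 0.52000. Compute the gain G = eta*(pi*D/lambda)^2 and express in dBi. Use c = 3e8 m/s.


lambda = c / f = 3.0000e+08 / 1.6724e+10 = 0.01793829 m
G_linear = 0.52000 * (pi * 0.92000 / 0.01793829)^2 = 13499.47
G_dBi = 10 * log10(13499.47) = 41.30 dBi

41.30 dBi


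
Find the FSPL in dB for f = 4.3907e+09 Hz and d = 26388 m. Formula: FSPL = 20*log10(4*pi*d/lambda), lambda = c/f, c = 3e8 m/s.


lambda = c / f = 3.0000e+08 / 4.3907e+09 = 0.06832623 m
FSPL = 20 * log10(4*pi*26388/0.06832623) = 133.7 dB

133.7 dB


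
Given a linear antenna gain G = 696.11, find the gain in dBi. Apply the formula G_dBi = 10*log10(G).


G_dBi = 10 * log10(696.11) = 28.43 dBi

28.43 dBi


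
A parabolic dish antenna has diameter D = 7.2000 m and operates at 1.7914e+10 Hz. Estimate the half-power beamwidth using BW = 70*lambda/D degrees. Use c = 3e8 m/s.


lambda = c / f = 3.0000e+08 / 1.7914e+10 = 0.01674668 m
BW = 70 * 0.01674668 / 7.2000 = 0.1628 deg

0.1628 deg


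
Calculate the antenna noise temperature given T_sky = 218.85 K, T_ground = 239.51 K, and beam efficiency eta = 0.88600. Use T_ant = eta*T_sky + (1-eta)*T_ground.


T_ant = 0.88600 * 218.85 + (1 - 0.88600) * 239.51 = 221.2 K

221.2 K


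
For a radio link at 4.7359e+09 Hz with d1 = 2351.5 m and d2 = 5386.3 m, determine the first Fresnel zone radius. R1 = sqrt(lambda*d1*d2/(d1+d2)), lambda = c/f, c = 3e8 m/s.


lambda = c / f = 3.0000e+08 / 4.7359e+09 = 0.06334593 m
R1 = sqrt(0.06334593 * 2351.5 * 5386.3 / (2351.5 + 5386.3)) = 10.18 m

10.18 m


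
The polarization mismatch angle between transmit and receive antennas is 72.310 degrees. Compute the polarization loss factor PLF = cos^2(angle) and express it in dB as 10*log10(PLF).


PLF_linear = cos^2(72.310 deg) = 0.09233502
PLF_dB = 10 * log10(0.09233502) = -10.35 dB

-10.35 dB


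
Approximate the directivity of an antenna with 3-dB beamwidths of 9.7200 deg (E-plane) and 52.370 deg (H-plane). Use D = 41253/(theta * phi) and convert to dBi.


D_linear = 41253 / (9.7200 * 52.370) = 81.04136
D_dBi = 10 * log10(81.04136) = 19.09 dBi

19.09 dBi


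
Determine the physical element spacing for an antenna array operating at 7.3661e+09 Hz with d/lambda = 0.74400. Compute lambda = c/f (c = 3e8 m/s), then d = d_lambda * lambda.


lambda = c / f = 3.0000e+08 / 7.3661e+09 = 0.04072711 m
d = 0.74400 * 0.04072711 = 0.03030 m

0.03030 m


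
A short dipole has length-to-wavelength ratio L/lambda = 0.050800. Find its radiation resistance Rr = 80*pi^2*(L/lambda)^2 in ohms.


Rr = 80 * pi^2 * (0.050800)^2 = 80 * 9.869604 * 2.580640e-03 = 2.038 ohm

2.038 ohm


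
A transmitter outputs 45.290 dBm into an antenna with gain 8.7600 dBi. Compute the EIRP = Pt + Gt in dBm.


EIRP = Pt + Gt = 45.290 + 8.7600 = 54.05 dBm

54.05 dBm


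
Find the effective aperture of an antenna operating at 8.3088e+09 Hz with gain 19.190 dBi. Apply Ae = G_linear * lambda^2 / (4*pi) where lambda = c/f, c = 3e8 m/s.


lambda = c / f = 3.0000e+08 / 8.3088e+09 = 0.03610630 m
G_linear = 10^(19.190/10) = 82.98508
Ae = G_linear * lambda^2 / (4*pi) = 82.98508 * 0.03610630^2 / (4*pi) = 8.609e-03 m^2

8.609e-03 m^2


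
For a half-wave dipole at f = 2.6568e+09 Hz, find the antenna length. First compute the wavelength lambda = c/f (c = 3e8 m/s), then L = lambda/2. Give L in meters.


lambda = c / f = 3.0000e+08 / 2.6568e+09 = 0.1129178 m
L = lambda / 2 = 0.1129178 / 2 = 0.05646 m

0.05646 m


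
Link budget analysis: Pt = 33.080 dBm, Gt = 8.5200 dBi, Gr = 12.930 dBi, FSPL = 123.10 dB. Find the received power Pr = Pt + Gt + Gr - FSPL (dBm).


Pr = 33.080 + 8.5200 + 12.930 - 123.10 = -68.57 dBm

-68.57 dBm


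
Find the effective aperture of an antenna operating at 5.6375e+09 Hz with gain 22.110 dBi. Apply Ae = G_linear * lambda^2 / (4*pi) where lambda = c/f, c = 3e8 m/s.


lambda = c / f = 3.0000e+08 / 5.6375e+09 = 0.05321508 m
G_linear = 10^(22.110/10) = 162.5549
Ae = G_linear * lambda^2 / (4*pi) = 162.5549 * 0.05321508^2 / (4*pi) = 0.03663 m^2

0.03663 m^2


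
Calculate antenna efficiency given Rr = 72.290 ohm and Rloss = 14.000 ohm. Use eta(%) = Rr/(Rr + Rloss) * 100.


eta = 72.290 / (72.290 + 14.000) * 100 = 83.78%

83.78%


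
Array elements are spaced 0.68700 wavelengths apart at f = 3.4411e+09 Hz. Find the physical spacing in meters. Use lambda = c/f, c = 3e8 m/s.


lambda = c / f = 3.0000e+08 / 3.4411e+09 = 0.08718142 m
d = 0.68700 * 0.08718142 = 0.05989 m

0.05989 m


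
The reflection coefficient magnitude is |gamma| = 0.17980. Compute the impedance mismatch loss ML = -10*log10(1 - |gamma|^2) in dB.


ML = -10 * log10(1 - 0.17980^2) = -10 * log10(0.96767196) = 0.1427 dB

0.1427 dB


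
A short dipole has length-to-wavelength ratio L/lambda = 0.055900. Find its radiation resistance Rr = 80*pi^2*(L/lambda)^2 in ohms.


Rr = 80 * pi^2 * (0.055900)^2 = 80 * 9.869604 * 3.124810e-03 = 2.467 ohm

2.467 ohm


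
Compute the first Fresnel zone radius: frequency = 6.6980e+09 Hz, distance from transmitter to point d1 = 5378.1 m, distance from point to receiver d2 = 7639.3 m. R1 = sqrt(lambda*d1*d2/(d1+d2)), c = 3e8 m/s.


lambda = c / f = 3.0000e+08 / 6.6980e+09 = 0.04478949 m
R1 = sqrt(0.04478949 * 5378.1 * 7639.3 / (5378.1 + 7639.3)) = 11.89 m

11.89 m


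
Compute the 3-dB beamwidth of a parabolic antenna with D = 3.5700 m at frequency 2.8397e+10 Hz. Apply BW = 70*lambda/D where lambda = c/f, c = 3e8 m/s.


lambda = c / f = 3.0000e+08 / 2.8397e+10 = 0.01056450 m
BW = 70 * 0.01056450 / 3.5700 = 0.2071 deg

0.2071 deg


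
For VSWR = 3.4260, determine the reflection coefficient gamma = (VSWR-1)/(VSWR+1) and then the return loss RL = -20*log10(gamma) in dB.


gamma = (3.4260 - 1) / (3.4260 + 1) = 0.5481247
RL = -20 * log10(0.5481247) = 5.222 dB

5.222 dB


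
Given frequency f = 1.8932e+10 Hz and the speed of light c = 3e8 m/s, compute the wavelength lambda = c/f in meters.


lambda = c / f = 3.0000e+08 / 1.8932e+10 = 0.01585 m

0.01585 m


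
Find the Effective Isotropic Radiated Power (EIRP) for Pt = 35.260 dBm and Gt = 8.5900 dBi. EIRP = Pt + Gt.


EIRP = Pt + Gt = 35.260 + 8.5900 = 43.85 dBm

43.85 dBm


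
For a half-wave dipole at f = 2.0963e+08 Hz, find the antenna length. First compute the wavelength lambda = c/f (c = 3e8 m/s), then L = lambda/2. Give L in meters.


lambda = c / f = 3.0000e+08 / 2.0963e+08 = 1.431093 m
L = lambda / 2 = 1.431093 / 2 = 0.7155 m

0.7155 m


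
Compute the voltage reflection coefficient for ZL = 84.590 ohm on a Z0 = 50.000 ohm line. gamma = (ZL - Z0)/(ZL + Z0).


gamma = (84.590 - 50.000) / (84.590 + 50.000) = 0.2570

0.2570


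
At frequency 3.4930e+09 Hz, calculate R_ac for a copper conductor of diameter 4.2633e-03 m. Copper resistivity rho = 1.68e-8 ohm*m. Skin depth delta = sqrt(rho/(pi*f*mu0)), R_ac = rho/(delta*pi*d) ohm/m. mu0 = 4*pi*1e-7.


delta = sqrt(1.68e-8 / (pi * 3.4930e+09 * 4*pi*1e-7)) = 1.103762e-06 m
R_ac = 1.68e-8 / (1.103762e-06 * pi * 4.2633e-03) = 1.136 ohm/m

1.136 ohm/m


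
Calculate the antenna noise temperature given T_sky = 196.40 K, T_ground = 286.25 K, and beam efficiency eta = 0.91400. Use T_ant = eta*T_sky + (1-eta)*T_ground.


T_ant = 0.91400 * 196.40 + (1 - 0.91400) * 286.25 = 204.1 K

204.1 K


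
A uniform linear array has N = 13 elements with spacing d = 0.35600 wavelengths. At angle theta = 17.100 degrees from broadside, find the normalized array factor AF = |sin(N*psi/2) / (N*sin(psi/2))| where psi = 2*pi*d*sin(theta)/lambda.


psi = 2*pi*0.35600*sin(17.100 deg) = 0.6577135 rad
AF = |sin(13*0.6577135/2) / (13*sin(0.6577135/2))| = 0.2158

0.2158


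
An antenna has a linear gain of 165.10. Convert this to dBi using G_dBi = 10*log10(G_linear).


G_dBi = 10 * log10(165.10) = 22.18 dBi

22.18 dBi


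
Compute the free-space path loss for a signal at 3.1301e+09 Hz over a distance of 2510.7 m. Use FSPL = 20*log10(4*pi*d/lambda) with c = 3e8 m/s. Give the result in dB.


lambda = c / f = 3.0000e+08 / 3.1301e+09 = 0.09584358 m
FSPL = 20 * log10(4*pi*2510.7/0.09584358) = 110.3 dB

110.3 dB


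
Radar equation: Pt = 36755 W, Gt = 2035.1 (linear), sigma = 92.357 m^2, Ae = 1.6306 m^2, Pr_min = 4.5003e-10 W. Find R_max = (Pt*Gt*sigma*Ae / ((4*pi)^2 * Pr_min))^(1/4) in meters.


R^4 = 36755*2035.1*92.357*1.6306 / ((4*pi)^2 * 4.5003e-10) = 1.585106e+17
R_max = 1.585106e+17^0.25 = 19953 m

19953 m


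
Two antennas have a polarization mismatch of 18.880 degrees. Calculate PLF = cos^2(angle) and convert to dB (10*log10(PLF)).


PLF_linear = cos^2(18.880 deg) = 0.8952914
PLF_dB = 10 * log10(0.8952914) = -0.4804 dB

-0.4804 dB


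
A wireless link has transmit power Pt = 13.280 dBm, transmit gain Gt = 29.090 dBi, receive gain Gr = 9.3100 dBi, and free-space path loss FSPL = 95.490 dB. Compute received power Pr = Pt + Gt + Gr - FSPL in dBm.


Pr = 13.280 + 29.090 + 9.3100 - 95.490 = -43.81 dBm

-43.81 dBm


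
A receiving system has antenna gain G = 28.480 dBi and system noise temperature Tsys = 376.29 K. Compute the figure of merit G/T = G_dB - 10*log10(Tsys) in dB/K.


G/T = 28.480 - 10*log10(376.29) = 28.480 - 25.75523 = 2.725 dB/K

2.725 dB/K


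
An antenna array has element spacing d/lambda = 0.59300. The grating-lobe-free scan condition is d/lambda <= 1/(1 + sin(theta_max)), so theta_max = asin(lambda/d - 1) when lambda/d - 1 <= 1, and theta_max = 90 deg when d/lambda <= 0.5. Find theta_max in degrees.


lambda/d - 1 = 1/0.59300 - 1 = 0.6863406
theta_max = asin(0.6863406) = 43.34 deg

43.34 deg


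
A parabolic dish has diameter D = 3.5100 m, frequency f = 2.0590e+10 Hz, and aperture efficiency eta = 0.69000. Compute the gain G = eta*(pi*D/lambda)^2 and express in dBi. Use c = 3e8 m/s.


lambda = c / f = 3.0000e+08 / 2.0590e+10 = 0.01457018 m
G_linear = 0.69000 * (pi * 3.5100 / 0.01457018)^2 = 395214.8
G_dBi = 10 * log10(395214.8) = 55.97 dBi

55.97 dBi


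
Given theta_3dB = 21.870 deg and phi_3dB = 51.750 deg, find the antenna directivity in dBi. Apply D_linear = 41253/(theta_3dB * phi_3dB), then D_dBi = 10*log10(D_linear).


D_linear = 41253 / (21.870 * 51.750) = 36.44990
D_dBi = 10 * log10(36.44990) = 15.62 dBi

15.62 dBi


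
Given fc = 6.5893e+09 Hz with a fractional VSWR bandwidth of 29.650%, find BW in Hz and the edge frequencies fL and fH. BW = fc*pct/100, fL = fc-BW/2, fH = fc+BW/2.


BW = 6.5893e+09 * 29.650/100 = 1.953727e+09 Hz
fL = 6.5893e+09 - 1.953727e+09/2 = 5.612e+09 Hz
fH = 6.5893e+09 + 1.953727e+09/2 = 7.566e+09 Hz

BW=1.954e+09 Hz, fL=5.612e+09 Hz, fH=7.566e+09 Hz


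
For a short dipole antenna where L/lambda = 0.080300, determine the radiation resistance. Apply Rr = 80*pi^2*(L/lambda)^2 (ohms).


Rr = 80 * pi^2 * (0.080300)^2 = 80 * 9.869604 * 6.448090e-03 = 5.091 ohm

5.091 ohm


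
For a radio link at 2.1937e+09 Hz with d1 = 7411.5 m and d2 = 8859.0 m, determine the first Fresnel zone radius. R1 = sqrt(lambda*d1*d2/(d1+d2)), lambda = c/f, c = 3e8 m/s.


lambda = c / f = 3.0000e+08 / 2.1937e+09 = 0.1367553 m
R1 = sqrt(0.1367553 * 7411.5 * 8859.0 / (7411.5 + 8859.0)) = 23.49 m

23.49 m


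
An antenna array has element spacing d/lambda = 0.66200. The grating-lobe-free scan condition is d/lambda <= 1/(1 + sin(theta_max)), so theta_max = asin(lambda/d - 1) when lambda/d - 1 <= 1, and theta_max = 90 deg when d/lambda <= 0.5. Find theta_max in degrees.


lambda/d - 1 = 1/0.66200 - 1 = 0.5105740
theta_max = asin(0.5105740) = 30.70 deg

30.70 deg


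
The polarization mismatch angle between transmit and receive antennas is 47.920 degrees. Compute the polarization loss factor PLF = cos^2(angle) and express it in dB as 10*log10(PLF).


PLF_linear = cos^2(47.920 deg) = 0.4491246
PLF_dB = 10 * log10(0.4491246) = -3.476 dB

-3.476 dB


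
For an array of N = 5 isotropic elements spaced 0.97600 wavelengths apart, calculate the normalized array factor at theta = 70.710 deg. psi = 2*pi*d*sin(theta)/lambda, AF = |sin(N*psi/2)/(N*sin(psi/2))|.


psi = 2*pi*0.97600*sin(70.710 deg) = 5.788108 rad
AF = |sin(5*5.788108/2) / (5*sin(5.788108/2))| = 0.7714

0.7714


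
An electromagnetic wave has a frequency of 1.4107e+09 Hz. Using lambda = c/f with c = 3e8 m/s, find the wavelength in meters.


lambda = c / f = 3.0000e+08 / 1.4107e+09 = 0.2127 m

0.2127 m


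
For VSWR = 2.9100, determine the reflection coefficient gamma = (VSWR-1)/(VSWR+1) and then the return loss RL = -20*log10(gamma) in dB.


gamma = (2.9100 - 1) / (2.9100 + 1) = 0.4884910
RL = -20 * log10(0.4884910) = 6.223 dB

6.223 dB


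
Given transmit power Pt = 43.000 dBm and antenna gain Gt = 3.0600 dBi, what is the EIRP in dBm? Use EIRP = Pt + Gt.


EIRP = Pt + Gt = 43.000 + 3.0600 = 46.06 dBm

46.06 dBm


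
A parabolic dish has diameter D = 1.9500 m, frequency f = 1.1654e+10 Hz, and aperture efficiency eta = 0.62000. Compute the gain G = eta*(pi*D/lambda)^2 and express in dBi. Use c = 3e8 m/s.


lambda = c / f = 3.0000e+08 / 1.1654e+10 = 0.02574223 m
G_linear = 0.62000 * (pi * 1.9500 / 0.02574223)^2 = 35113.03
G_dBi = 10 * log10(35113.03) = 45.45 dBi

45.45 dBi


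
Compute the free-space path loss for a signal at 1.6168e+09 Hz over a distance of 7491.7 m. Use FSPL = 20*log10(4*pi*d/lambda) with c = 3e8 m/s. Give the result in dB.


lambda = c / f = 3.0000e+08 / 1.6168e+09 = 0.1855517 m
FSPL = 20 * log10(4*pi*7491.7/0.1855517) = 114.1 dB

114.1 dB


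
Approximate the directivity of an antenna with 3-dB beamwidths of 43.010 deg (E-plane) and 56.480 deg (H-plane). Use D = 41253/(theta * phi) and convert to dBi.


D_linear = 41253 / (43.010 * 56.480) = 16.98210
D_dBi = 10 * log10(16.98210) = 12.30 dBi

12.30 dBi


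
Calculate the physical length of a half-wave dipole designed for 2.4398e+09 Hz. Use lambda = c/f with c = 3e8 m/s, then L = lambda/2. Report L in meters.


lambda = c / f = 3.0000e+08 / 2.4398e+09 = 0.1229609 m
L = lambda / 2 = 0.1229609 / 2 = 0.06148 m

0.06148 m


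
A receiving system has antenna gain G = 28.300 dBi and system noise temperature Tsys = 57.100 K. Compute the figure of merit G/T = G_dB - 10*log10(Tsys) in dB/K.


G/T = 28.300 - 10*log10(57.100) = 28.300 - 17.56636 = 10.73 dB/K

10.73 dB/K


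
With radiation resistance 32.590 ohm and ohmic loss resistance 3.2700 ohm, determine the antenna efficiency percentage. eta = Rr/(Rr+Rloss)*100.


eta = 32.590 / (32.590 + 3.2700) * 100 = 90.88%

90.88%


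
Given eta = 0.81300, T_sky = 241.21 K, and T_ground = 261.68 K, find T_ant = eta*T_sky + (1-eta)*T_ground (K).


T_ant = 0.81300 * 241.21 + (1 - 0.81300) * 261.68 = 245.0 K

245.0 K


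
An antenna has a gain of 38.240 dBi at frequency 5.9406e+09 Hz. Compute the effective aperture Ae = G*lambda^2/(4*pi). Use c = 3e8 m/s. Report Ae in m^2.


lambda = c / f = 3.0000e+08 / 5.9406e+09 = 0.05049995 m
G_linear = 10^(38.240/10) = 6668.068
Ae = G_linear * lambda^2 / (4*pi) = 6668.068 * 0.05049995^2 / (4*pi) = 1.353 m^2

1.353 m^2


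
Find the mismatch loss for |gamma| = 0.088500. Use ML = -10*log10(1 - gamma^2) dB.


ML = -10 * log10(1 - 0.088500^2) = -10 * log10(0.99216775) = 0.03415 dB

0.03415 dB


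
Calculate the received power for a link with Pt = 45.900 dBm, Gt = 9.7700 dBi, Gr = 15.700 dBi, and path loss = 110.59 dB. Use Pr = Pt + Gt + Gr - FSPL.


Pr = 45.900 + 9.7700 + 15.700 - 110.59 = -39.22 dBm

-39.22 dBm


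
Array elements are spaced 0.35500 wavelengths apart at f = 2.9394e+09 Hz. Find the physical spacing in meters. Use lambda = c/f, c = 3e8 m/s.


lambda = c / f = 3.0000e+08 / 2.9394e+09 = 0.1020616 m
d = 0.35500 * 0.1020616 = 0.03623 m

0.03623 m


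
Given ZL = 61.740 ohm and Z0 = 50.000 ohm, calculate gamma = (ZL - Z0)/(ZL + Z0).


gamma = (61.740 - 50.000) / (61.740 + 50.000) = 0.1051

0.1051


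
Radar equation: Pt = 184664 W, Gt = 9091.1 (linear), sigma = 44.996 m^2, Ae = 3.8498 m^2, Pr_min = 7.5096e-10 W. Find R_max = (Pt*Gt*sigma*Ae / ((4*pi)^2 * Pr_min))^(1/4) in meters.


R^4 = 184664*9091.1*44.996*3.8498 / ((4*pi)^2 * 7.5096e-10) = 2.452303e+18
R_max = 2.452303e+18^0.25 = 39573 m

39573 m


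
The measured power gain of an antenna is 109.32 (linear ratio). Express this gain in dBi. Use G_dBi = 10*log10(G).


G_dBi = 10 * log10(109.32) = 20.39 dBi

20.39 dBi


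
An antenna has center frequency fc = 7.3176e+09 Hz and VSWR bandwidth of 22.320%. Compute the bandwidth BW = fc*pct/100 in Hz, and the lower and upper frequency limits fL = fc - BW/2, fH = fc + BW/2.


BW = 7.3176e+09 * 22.320/100 = 1.633288e+09 Hz
fL = 7.3176e+09 - 1.633288e+09/2 = 6.501e+09 Hz
fH = 7.3176e+09 + 1.633288e+09/2 = 8.134e+09 Hz

BW=1.633e+09 Hz, fL=6.501e+09 Hz, fH=8.134e+09 Hz


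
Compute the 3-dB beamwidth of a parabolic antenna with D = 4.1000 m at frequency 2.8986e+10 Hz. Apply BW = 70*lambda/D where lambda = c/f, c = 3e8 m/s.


lambda = c / f = 3.0000e+08 / 2.8986e+10 = 0.01034982 m
BW = 70 * 0.01034982 / 4.1000 = 0.1767 deg

0.1767 deg


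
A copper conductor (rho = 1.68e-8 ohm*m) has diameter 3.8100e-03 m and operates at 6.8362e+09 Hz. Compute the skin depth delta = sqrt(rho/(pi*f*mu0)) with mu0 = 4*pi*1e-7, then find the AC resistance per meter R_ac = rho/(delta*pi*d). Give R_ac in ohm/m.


delta = sqrt(1.68e-8 / (pi * 6.8362e+09 * 4*pi*1e-7)) = 7.889825e-07 m
R_ac = 1.68e-8 / (7.889825e-07 * pi * 3.8100e-03) = 1.779 ohm/m

1.779 ohm/m


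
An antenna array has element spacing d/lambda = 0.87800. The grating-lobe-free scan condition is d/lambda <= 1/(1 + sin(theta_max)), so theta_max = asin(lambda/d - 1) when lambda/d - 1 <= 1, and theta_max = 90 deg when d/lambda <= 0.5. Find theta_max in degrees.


lambda/d - 1 = 1/0.87800 - 1 = 0.1389522
theta_max = asin(0.1389522) = 7.987 deg

7.987 deg


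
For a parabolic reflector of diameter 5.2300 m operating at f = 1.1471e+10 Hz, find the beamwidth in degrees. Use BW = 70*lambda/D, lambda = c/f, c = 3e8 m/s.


lambda = c / f = 3.0000e+08 / 1.1471e+10 = 0.02615291 m
BW = 70 * 0.02615291 / 5.2300 = 0.3500 deg

0.3500 deg


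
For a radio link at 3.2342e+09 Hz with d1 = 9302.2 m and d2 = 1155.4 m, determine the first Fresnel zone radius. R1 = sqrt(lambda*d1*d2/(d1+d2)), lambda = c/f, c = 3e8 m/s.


lambda = c / f = 3.0000e+08 / 3.2342e+09 = 0.09275864 m
R1 = sqrt(0.09275864 * 9302.2 * 1155.4 / (9302.2 + 1155.4)) = 9.764 m

9.764 m


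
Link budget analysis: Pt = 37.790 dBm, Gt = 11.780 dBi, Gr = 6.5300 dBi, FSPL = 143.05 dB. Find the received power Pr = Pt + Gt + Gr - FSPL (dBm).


Pr = 37.790 + 11.780 + 6.5300 - 143.05 = -86.95 dBm

-86.95 dBm


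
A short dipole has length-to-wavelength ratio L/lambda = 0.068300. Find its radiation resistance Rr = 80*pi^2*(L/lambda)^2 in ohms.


Rr = 80 * pi^2 * (0.068300)^2 = 80 * 9.869604 * 4.664890e-03 = 3.683 ohm

3.683 ohm


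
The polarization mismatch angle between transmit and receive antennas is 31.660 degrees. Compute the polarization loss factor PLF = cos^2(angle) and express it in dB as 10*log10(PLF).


PLF_linear = cos^2(31.660 deg) = 0.7245036
PLF_dB = 10 * log10(0.7245036) = -1.400 dB

-1.400 dB


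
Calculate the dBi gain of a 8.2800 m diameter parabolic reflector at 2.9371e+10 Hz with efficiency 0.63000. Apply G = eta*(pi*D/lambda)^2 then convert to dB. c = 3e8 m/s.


lambda = c / f = 3.0000e+08 / 2.9371e+10 = 0.01021416 m
G_linear = 0.63000 * (pi * 8.2800 / 0.01021416)^2 = 4.085975e+06
G_dBi = 10 * log10(4.085975e+06) = 66.11 dBi

66.11 dBi


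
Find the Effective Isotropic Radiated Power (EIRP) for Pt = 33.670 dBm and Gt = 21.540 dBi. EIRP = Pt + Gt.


EIRP = Pt + Gt = 33.670 + 21.540 = 55.21 dBm

55.21 dBm


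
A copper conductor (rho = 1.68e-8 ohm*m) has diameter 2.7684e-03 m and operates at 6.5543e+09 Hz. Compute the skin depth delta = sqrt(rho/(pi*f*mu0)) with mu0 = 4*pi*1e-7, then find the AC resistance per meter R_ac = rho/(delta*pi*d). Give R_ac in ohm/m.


delta = sqrt(1.68e-8 / (pi * 6.5543e+09 * 4*pi*1e-7)) = 8.057710e-07 m
R_ac = 1.68e-8 / (8.057710e-07 * pi * 2.7684e-03) = 2.397 ohm/m

2.397 ohm/m


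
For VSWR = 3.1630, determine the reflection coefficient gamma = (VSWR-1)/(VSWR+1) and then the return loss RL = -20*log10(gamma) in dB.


gamma = (3.1630 - 1) / (3.1630 + 1) = 0.5195772
RL = -20 * log10(0.5195772) = 5.687 dB

5.687 dB


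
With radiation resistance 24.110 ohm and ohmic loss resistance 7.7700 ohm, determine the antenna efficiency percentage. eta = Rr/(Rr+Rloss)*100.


eta = 24.110 / (24.110 + 7.7700) * 100 = 75.63%

75.63%


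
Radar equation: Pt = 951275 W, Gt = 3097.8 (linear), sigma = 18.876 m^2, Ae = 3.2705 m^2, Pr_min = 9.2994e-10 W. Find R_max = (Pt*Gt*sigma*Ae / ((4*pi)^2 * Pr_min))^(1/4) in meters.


R^4 = 951275*3097.8*18.876*3.2705 / ((4*pi)^2 * 9.2994e-10) = 1.238822e+18
R_max = 1.238822e+18^0.25 = 33362 m

33362 m


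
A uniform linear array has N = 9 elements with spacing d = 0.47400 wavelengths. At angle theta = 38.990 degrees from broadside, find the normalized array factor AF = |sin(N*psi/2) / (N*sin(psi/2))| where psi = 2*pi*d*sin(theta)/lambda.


psi = 2*pi*0.47400*sin(38.990 deg) = 1.873857 rad
AF = |sin(9*1.873857/2) / (9*sin(1.873857/2))| = 0.1155

0.1155


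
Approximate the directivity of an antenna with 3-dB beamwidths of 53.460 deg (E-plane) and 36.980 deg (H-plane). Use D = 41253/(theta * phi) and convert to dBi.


D_linear = 41253 / (53.460 * 36.980) = 20.86698
D_dBi = 10 * log10(20.86698) = 13.19 dBi

13.19 dBi


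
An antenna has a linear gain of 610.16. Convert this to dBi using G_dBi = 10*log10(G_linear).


G_dBi = 10 * log10(610.16) = 27.85 dBi

27.85 dBi


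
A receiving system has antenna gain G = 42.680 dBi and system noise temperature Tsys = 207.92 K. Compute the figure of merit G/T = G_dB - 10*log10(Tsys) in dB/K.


G/T = 42.680 - 10*log10(207.92) = 42.680 - 23.17896 = 19.50 dB/K

19.50 dB/K


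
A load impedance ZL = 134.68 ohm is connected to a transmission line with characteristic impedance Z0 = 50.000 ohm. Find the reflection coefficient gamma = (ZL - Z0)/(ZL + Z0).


gamma = (134.68 - 50.000) / (134.68 + 50.000) = 0.4585

0.4585


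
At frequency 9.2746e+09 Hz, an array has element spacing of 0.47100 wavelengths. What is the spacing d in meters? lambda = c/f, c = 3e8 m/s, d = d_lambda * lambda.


lambda = c / f = 3.0000e+08 / 9.2746e+09 = 0.03234641 m
d = 0.47100 * 0.03234641 = 0.01524 m

0.01524 m


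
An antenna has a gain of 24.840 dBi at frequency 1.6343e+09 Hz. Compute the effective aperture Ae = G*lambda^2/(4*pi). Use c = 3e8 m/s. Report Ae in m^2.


lambda = c / f = 3.0000e+08 / 1.6343e+09 = 0.1835648 m
G_linear = 10^(24.840/10) = 304.7895
Ae = G_linear * lambda^2 / (4*pi) = 304.7895 * 0.1835648^2 / (4*pi) = 0.8173 m^2

0.8173 m^2


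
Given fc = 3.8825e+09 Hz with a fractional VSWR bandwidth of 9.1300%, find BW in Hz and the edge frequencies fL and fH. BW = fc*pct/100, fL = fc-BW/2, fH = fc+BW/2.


BW = 3.8825e+09 * 9.1300/100 = 3.544722e+08 Hz
fL = 3.8825e+09 - 3.544722e+08/2 = 3.705e+09 Hz
fH = 3.8825e+09 + 3.544722e+08/2 = 4.060e+09 Hz

BW=3.545e+08 Hz, fL=3.705e+09 Hz, fH=4.060e+09 Hz


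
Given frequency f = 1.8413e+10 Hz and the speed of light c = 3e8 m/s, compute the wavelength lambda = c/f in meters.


lambda = c / f = 3.0000e+08 / 1.8413e+10 = 0.01629 m

0.01629 m


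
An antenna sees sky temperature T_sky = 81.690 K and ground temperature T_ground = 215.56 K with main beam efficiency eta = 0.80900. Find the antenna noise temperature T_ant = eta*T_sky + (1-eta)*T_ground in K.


T_ant = 0.80900 * 81.690 + (1 - 0.80900) * 215.56 = 107.3 K

107.3 K


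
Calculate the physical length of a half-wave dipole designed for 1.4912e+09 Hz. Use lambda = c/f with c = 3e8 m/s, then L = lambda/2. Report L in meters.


lambda = c / f = 3.0000e+08 / 1.4912e+09 = 0.2011803 m
L = lambda / 2 = 0.2011803 / 2 = 0.1006 m

0.1006 m


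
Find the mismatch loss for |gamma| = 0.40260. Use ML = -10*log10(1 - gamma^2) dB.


ML = -10 * log10(1 - 0.40260^2) = -10 * log10(0.83791324) = 0.7680 dB

0.7680 dB


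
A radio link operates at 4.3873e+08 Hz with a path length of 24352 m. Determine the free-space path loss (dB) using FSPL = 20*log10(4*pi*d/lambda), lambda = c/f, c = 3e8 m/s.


lambda = c / f = 3.0000e+08 / 4.3873e+08 = 0.6837919 m
FSPL = 20 * log10(4*pi*24352/0.6837919) = 113.0 dB

113.0 dB


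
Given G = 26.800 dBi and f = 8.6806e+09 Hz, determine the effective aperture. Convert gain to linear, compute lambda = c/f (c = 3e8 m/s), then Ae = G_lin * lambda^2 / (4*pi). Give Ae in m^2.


lambda = c / f = 3.0000e+08 / 8.6806e+09 = 0.03455982 m
G_linear = 10^(26.800/10) = 478.6301
Ae = G_linear * lambda^2 / (4*pi) = 478.6301 * 0.03455982^2 / (4*pi) = 0.04549 m^2

0.04549 m^2


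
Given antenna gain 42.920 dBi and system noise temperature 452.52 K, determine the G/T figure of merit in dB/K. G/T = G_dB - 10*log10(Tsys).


G/T = 42.920 - 10*log10(452.52) = 42.920 - 26.55638 = 16.36 dB/K

16.36 dB/K


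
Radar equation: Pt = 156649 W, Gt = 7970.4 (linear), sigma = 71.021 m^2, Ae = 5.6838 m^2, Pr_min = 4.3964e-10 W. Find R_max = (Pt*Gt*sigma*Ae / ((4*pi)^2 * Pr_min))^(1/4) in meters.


R^4 = 156649*7970.4*71.021*5.6838 / ((4*pi)^2 * 4.3964e-10) = 7.259662e+18
R_max = 7.259662e+18^0.25 = 51907 m

51907 m


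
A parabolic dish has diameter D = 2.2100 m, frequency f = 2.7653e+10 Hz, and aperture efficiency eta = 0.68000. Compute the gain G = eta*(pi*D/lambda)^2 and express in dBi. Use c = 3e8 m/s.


lambda = c / f = 3.0000e+08 / 2.7653e+10 = 0.01084873 m
G_linear = 0.68000 * (pi * 2.2100 / 0.01084873)^2 = 278506.5
G_dBi = 10 * log10(278506.5) = 54.45 dBi

54.45 dBi


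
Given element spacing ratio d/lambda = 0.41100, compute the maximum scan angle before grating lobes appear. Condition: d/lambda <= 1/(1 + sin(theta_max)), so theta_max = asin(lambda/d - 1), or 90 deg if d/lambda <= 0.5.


lambda/d - 1 = 1/0.41100 - 1 = 1.433090 >= 1
d/lambda <= 0.5, so the array can scan to endfire without grating lobes: theta_max = 90 deg

90 deg


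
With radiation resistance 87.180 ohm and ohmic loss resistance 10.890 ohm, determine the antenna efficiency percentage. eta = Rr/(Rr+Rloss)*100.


eta = 87.180 / (87.180 + 10.890) * 100 = 88.90%

88.90%


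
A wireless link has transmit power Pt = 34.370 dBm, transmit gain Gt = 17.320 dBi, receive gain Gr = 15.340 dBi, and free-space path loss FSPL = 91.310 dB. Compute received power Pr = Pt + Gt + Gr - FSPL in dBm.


Pr = 34.370 + 17.320 + 15.340 - 91.310 = -24.28 dBm

-24.28 dBm


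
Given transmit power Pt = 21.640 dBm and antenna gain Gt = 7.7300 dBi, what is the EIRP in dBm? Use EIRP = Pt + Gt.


EIRP = Pt + Gt = 21.640 + 7.7300 = 29.37 dBm

29.37 dBm


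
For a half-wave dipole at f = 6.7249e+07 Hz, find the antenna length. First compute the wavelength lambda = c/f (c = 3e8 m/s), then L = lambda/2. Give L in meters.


lambda = c / f = 3.0000e+08 / 6.7249e+07 = 4.461033 m
L = lambda / 2 = 4.461033 / 2 = 2.231 m

2.231 m


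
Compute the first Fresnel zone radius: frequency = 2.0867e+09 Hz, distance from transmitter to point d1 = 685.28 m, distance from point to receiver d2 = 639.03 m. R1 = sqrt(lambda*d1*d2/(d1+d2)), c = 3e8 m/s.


lambda = c / f = 3.0000e+08 / 2.0867e+09 = 0.1437677 m
R1 = sqrt(0.1437677 * 685.28 * 639.03 / (685.28 + 639.03)) = 6.895 m

6.895 m


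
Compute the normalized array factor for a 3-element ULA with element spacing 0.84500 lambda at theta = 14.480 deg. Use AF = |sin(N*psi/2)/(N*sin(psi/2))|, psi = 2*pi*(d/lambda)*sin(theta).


psi = 2*pi*0.84500*sin(14.480 deg) = 1.327546 rad
AF = |sin(3*1.327546/2) / (3*sin(1.327546/2))| = 0.4939

0.4939


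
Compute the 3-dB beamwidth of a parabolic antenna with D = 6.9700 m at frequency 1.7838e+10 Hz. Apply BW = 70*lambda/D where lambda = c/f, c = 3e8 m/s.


lambda = c / f = 3.0000e+08 / 1.7838e+10 = 0.01681803 m
BW = 70 * 0.01681803 / 6.9700 = 0.1689 deg

0.1689 deg


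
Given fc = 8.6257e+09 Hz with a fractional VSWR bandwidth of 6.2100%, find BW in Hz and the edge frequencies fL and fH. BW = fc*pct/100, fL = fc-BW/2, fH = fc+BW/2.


BW = 8.6257e+09 * 6.2100/100 = 5.356560e+08 Hz
fL = 8.6257e+09 - 5.356560e+08/2 = 8.358e+09 Hz
fH = 8.6257e+09 + 5.356560e+08/2 = 8.894e+09 Hz

BW=5.357e+08 Hz, fL=8.358e+09 Hz, fH=8.894e+09 Hz


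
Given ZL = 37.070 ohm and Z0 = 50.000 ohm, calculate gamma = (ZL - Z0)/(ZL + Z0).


gamma = (37.070 - 50.000) / (37.070 + 50.000) = -0.1485

-0.1485


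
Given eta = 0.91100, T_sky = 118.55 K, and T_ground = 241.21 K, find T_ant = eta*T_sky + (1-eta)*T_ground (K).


T_ant = 0.91100 * 118.55 + (1 - 0.91100) * 241.21 = 129.5 K

129.5 K


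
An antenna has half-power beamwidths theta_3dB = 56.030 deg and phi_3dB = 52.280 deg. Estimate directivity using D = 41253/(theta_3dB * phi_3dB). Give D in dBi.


D_linear = 41253 / (56.030 * 52.280) = 14.08313
D_dBi = 10 * log10(14.08313) = 11.49 dBi

11.49 dBi
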